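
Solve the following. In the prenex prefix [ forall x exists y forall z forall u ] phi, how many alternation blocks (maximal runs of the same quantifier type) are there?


Quantifier-type sequence: A E A A  (A=forall, E=exists)
Group into maximal same-type runs:
  Ax1 | Ex1 | Ax2
Number of blocks = 3

3


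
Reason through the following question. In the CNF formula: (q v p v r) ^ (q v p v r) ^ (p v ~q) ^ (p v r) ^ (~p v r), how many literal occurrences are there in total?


Counting literals in each clause:
Clause 1: 3 literal(s)
Clause 2: 3 literal(s)
Clause 3: 2 literal(s)
Clause 4: 2 literal(s)
Clause 5: 2 literal(s)
Total = 12

12


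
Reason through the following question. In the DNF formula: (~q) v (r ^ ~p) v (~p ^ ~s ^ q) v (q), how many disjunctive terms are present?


A DNF formula is a disjunction of terms (conjunctions).
Terms are separated by v.
Counting the disjuncts: 4 terms.

4


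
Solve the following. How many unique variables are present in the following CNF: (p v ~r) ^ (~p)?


Identify each variable that appears in the formula.
Variables found: p, r
Count = 2

2


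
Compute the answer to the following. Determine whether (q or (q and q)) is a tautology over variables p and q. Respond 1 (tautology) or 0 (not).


Check all 4 assignments:
p=0, q=0: 0
p=0, q=1: 1
p=1, q=0: 0
p=1, q=1: 1
Satisfying count = 2/4.
Tautology iff count = 4: no.

0


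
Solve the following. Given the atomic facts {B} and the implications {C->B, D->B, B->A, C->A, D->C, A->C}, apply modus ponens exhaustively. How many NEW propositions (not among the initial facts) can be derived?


Initial facts: {B}
Apply modus ponens to closure:
  B and B->A  =>  A
  A and A->C  =>  C
Final known: {A, B, C}
New propositions: {A, C}
Count = 2

2


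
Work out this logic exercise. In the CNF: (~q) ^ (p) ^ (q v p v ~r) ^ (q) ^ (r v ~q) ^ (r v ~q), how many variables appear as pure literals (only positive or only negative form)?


Check each variable for pure literal status:
p: pure positive
q: mixed (not pure)
r: mixed (not pure)
Pure literal count = 1

1


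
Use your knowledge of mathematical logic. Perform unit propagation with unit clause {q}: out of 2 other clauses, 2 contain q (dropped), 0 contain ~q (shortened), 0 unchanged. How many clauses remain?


Satisfied (removed): 2
Shortened (remain): 0
Unchanged (remain): 0
Remaining = 0 + 0 = 0

0


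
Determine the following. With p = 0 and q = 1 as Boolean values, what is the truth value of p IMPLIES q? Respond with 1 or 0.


p = 0, q = 1
Operation: p IMPLIES q
Evaluate: 0 IMPLIES 1 = 1

1


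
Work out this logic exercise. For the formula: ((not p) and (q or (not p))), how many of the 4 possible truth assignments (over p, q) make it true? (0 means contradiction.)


Check all 4 assignments:
p=0, q=0: 1
p=0, q=1: 1
p=1, q=0: 0
p=1, q=1: 0
Count of True = 2

2


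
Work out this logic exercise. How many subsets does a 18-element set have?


The power set of a set with n elements has 2^n elements.
|P(S)| = 2^18 = 262144

262144


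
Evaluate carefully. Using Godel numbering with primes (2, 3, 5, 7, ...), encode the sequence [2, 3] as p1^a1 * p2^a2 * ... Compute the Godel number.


Encode each element as an exponent of the corresponding prime:
  2^2 = 4
  3^3 = 27
Product = 4 * 27 = 108

108


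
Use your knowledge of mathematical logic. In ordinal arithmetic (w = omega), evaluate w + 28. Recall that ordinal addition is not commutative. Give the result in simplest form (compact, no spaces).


Compute w + 28.
Ordinal + is associative but NOT commutative; for finite n>0, n + w = w but w + n stays w+n.
w + 28 is already in normal form (a successor ordinal beyond w).
Result = w+28

w+28


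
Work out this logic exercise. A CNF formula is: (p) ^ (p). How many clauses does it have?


A CNF formula is a conjunction of clauses.
Clauses are separated by ^.
Counting the conjuncts: 2 clauses.

2


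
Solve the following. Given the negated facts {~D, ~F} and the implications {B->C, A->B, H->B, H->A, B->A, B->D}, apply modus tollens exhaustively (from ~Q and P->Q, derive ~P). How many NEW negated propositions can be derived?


Initial negated facts: {~D, ~F}
Apply modus tollens to closure:
  ~D and B->D  =>  ~B
  ~B and A->B  =>  ~A
  ~B and H->B  =>  ~H
Final negated: {~A, ~B, ~D, ~F, ~H}
New negations: {~A, ~B, ~H}
Count = 3

3


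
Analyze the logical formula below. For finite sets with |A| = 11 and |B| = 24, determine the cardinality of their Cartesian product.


The Cartesian product A x B contains all ordered pairs (a, b).
|A x B| = |A| * |B| = 11 * 24 = 264

264


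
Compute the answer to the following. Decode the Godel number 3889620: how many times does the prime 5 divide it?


Factorize 3889620 by dividing by 5 repeatedly.
Division steps: 5 divides 3889620 exactly 1 time(s).
Exponent of 5 = 1

1


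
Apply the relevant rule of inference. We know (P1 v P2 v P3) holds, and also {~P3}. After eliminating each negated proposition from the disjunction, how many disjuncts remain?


Original disjuncts (3): P1, P2, P3
Negated (eliminate): ~P3
Remaining disjuncts: P1, P2
Count = 3 - 1 = 2

2


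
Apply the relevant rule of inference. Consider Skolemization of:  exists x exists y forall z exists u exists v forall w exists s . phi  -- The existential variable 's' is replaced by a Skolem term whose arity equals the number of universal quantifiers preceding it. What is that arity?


Quantifier prefix: exists x exists y forall z exists u exists v forall w exists s
's' is existentially quantified at position 7.
Universal variables preceding it: z, w
Skolem function arity = 2

2


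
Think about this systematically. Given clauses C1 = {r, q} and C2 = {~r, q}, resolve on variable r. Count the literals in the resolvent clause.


Remove r from C1 and ~r from C2.
C1 remainder: {q}
C2 remainder: {q}
Union (resolvent): {q}
Resolvent has 1 literal(s).

1


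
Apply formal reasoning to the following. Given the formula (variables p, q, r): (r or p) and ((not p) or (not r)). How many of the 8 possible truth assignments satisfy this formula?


Evaluate all 8 assignments for p, q, r:
p=0, q=0, r=0: 0
p=0, q=0, r=1: 1
p=0, q=1, r=0: 0
p=0, q=1, r=1: 1
p=1, q=0, r=0: 1
p=1, q=0, r=1: 0
p=1, q=1, r=0: 1
p=1, q=1, r=1: 0
Satisfying count = 4

4


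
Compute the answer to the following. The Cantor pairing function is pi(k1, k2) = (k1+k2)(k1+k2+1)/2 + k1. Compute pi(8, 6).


k1 + k2 = 14
(k1+k2)(k1+k2+1)/2 = 14 * 15 / 2 = 105
pi = 105 + 8 = 113

113


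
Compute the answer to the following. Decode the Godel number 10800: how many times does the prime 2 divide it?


Factorize 10800 by dividing by 2 repeatedly.
Division steps: 2 divides 10800 exactly 4 time(s).
Exponent of 2 = 4

4


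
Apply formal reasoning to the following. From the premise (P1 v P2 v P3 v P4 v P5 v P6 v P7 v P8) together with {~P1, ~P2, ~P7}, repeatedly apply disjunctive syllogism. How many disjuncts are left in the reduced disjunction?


Original disjuncts (8): P1, P2, P3, P4, P5, P6, P7, P8
Negated (eliminate): ~P1, ~P2, ~P7
Remaining disjuncts: P3, P4, P5, P6, P8
Count = 8 - 3 = 5

5


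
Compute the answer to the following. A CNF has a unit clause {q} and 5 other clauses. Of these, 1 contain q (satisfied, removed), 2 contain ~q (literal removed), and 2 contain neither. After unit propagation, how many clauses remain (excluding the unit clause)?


Satisfied (removed): 1
Shortened (remain): 2
Unchanged (remain): 2
Remaining = 2 + 2 = 4

4


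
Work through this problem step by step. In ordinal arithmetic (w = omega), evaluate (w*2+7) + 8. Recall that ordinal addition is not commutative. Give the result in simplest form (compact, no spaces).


Compute (w*2+7) + 8.
Ordinal + is associative but NOT commutative; for finite n>0, n + w = w but w + n stays w+n.
By associativity: (w*2+7) + 8 = w*2 + (7+8) = w*2+15.
Result = w*2+15

w*2+15


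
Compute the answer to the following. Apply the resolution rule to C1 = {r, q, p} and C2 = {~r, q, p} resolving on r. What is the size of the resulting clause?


Remove r from C1 and ~r from C2.
C1 remainder: {q, p}
C2 remainder: {q, p}
Union (resolvent): {p, q}
Resolvent has 2 literal(s).

2


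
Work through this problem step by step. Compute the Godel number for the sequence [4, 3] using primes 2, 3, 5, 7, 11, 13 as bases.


Encode each element as an exponent of the corresponding prime:
  2^4 = 16
  3^3 = 27
Product = 16 * 27 = 432

432


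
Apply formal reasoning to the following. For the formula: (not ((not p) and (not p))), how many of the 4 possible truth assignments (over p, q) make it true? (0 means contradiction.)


Check all 4 assignments:
p=0, q=0: 0
p=0, q=1: 0
p=1, q=0: 1
p=1, q=1: 1
Count of True = 2

2


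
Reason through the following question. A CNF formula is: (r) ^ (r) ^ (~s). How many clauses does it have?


A CNF formula is a conjunction of clauses.
Clauses are separated by ^.
Counting the conjuncts: 3 clauses.

3


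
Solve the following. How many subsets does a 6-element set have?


The power set of a set with n elements has 2^n elements.
|P(S)| = 2^6 = 64

64


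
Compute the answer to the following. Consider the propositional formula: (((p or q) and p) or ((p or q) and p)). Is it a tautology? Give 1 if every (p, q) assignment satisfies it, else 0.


Check all 4 assignments:
p=0, q=0: 0
p=0, q=1: 0
p=1, q=0: 1
p=1, q=1: 1
Satisfying count = 2/4.
Tautology iff count = 4: no.

0


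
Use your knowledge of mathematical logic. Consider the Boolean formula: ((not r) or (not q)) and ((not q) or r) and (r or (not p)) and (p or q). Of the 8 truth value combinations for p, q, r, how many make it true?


Evaluate all 8 assignments for p, q, r:
p=0, q=0, r=0: 0
p=0, q=0, r=1: 0
p=0, q=1, r=0: 0
p=0, q=1, r=1: 0
p=1, q=0, r=0: 0
p=1, q=0, r=1: 1
p=1, q=1, r=0: 0
p=1, q=1, r=1: 0
Satisfying count = 1

1


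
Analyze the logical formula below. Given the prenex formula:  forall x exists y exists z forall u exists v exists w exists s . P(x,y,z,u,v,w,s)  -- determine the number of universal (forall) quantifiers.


Quantifier prefix: forall x exists y exists z forall u exists v exists w exists s
Mark each quantifier type:
  U E E U E E E
Universal count = 2, Existential count = 5
Asked for universal (forall) quantifiers: 2

2


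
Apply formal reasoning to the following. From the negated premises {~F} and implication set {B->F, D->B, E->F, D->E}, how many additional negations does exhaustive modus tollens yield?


Initial negated facts: {~F}
Apply modus tollens to closure:
  ~F and B->F  =>  ~B
  ~B and D->B  =>  ~D
  ~F and E->F  =>  ~E
Final negated: {~B, ~D, ~E, ~F}
New negations: {~B, ~D, ~E}
Count = 3

3


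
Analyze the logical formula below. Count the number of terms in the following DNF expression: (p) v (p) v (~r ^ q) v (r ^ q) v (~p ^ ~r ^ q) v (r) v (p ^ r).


A DNF formula is a disjunction of terms (conjunctions).
Terms are separated by v.
Counting the disjuncts: 7 terms.

7


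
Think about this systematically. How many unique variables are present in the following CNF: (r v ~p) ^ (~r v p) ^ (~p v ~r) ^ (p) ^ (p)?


Identify each variable that appears in the formula.
Variables found: p, r
Count = 2

2


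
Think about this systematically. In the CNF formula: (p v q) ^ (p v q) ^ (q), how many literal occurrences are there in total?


Counting literals in each clause:
Clause 1: 2 literal(s)
Clause 2: 2 literal(s)
Clause 3: 1 literal(s)
Total = 5

5


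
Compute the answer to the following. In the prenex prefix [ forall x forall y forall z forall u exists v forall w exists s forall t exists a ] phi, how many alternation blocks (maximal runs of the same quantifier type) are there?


Quantifier-type sequence: A A A A E A E A E  (A=forall, E=exists)
Group into maximal same-type runs:
  Ax4 | Ex1 | Ax1 | Ex1 | Ax1 | Ex1
Number of blocks = 6

6


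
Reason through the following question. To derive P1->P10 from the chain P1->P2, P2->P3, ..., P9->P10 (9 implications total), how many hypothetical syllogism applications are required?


With 9 implications in a chain connecting 10 propositions:
P1->P2, P2->P3, ..., P9->P10
Steps needed = (number of implications) - 1 = 9 - 1 = 8

8


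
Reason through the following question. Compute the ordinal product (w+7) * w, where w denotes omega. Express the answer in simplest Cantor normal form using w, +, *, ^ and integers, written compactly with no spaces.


Compute (w+7) * w.
Ordinal * is associative and left-distributive over +, but NOT commutative; for finite n>1, n*w = w but w*n stays w*n.
(w+7) * w = sup{(w+7)*k : k<w} = sup{w*k+7} = w^2 (the +7 tail is absorbed in the limit).
Result = w^2

w^2


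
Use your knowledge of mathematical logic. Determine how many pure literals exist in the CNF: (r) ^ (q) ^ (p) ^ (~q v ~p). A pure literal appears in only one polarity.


Check each variable for pure literal status:
p: mixed (not pure)
q: mixed (not pure)
r: pure positive
Pure literal count = 1

1


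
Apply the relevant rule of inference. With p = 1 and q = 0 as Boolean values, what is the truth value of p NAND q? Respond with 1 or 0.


p = 1, q = 0
Operation: p NAND q
Evaluate: 1 NAND 0 = 1

1


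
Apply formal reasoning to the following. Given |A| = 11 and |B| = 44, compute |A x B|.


The Cartesian product A x B contains all ordered pairs (a, b).
|A x B| = |A| * |B| = 11 * 44 = 484

484


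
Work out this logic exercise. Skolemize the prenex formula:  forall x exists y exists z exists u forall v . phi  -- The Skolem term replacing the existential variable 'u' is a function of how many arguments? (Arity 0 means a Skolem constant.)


Quantifier prefix: forall x exists y exists z exists u forall v
'u' is existentially quantified at position 4.
Universal variables preceding it: x
Skolem function arity = 1

1


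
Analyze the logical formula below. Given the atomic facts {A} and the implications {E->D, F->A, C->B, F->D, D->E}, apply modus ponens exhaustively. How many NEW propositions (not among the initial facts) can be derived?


Initial facts: {A}
Apply modus ponens to closure:
  (no implication fires)
Final known: {A}
New propositions: {(none)}
Count = 0

0


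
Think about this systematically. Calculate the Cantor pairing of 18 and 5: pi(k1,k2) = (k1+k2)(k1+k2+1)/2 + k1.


k1 + k2 = 23
(k1+k2)(k1+k2+1)/2 = 23 * 24 / 2 = 276
pi = 276 + 18 = 294

294


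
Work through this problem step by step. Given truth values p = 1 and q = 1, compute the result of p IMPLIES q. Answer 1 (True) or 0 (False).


p = 1, q = 1
Operation: p IMPLIES q
Evaluate: 1 IMPLIES 1 = 1

1


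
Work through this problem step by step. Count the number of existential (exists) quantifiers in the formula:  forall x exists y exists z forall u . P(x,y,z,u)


Quantifier prefix: forall x exists y exists z forall u
Mark each quantifier type:
  U E E U
Universal count = 2, Existential count = 2
Asked for existential (exists) quantifiers: 2

2


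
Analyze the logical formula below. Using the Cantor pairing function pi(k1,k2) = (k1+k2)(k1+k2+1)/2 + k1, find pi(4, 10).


k1 + k2 = 14
(k1+k2)(k1+k2+1)/2 = 14 * 15 / 2 = 105
pi = 105 + 4 = 109

109


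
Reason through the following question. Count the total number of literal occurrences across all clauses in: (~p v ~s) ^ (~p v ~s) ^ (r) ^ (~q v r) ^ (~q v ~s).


Counting literals in each clause:
Clause 1: 2 literal(s)
Clause 2: 2 literal(s)
Clause 3: 1 literal(s)
Clause 4: 2 literal(s)
Clause 5: 2 literal(s)
Total = 9

9


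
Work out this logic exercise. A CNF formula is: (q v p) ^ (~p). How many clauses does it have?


A CNF formula is a conjunction of clauses.
Clauses are separated by ^.
Counting the conjuncts: 2 clauses.

2


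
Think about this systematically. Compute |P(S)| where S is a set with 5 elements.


The power set of a set with n elements has 2^n elements.
|P(S)| = 2^5 = 32

32


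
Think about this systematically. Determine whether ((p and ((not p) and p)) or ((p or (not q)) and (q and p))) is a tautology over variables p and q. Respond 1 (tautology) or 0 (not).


Check all 4 assignments:
p=0, q=0: 0
p=0, q=1: 0
p=1, q=0: 0
p=1, q=1: 1
Satisfying count = 1/4.
Tautology iff count = 4: no.

0


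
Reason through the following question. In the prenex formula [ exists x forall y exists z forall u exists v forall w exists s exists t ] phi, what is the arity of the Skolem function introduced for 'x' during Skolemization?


Quantifier prefix: exists x forall y exists z forall u exists v forall w exists s exists t
'x' is existentially quantified at position 1.
No universal quantifiers precede it.
Skolem function arity = 0 (a Skolem constant)

0


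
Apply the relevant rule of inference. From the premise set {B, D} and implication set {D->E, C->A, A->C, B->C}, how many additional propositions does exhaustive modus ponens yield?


Initial facts: {B, D}
Apply modus ponens to closure:
  D and D->E  =>  E
  B and B->C  =>  C
  C and C->A  =>  A
Final known: {A, B, C, D, E}
New propositions: {A, C, E}
Count = 3

3


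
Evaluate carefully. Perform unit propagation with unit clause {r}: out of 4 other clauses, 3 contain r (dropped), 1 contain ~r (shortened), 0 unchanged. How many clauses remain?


Satisfied (removed): 3
Shortened (remain): 1
Unchanged (remain): 0
Remaining = 1 + 0 = 1

1


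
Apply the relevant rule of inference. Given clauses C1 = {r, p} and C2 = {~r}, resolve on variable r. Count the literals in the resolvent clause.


Remove r from C1 and ~r from C2.
C1 remainder: {p}
C2 remainder: {}
Union (resolvent): {p}
Resolvent has 1 literal(s).

1


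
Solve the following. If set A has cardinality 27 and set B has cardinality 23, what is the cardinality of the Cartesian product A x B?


The Cartesian product A x B contains all ordered pairs (a, b).
|A x B| = |A| * |B| = 27 * 23 = 621

621


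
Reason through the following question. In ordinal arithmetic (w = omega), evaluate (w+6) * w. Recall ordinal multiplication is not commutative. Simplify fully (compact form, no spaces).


Compute (w+6) * w.
Ordinal * is associative and left-distributive over +, but NOT commutative; for finite n>1, n*w = w but w*n stays w*n.
(w+6) * w = sup{(w+6)*k : k<w} = sup{w*k+6} = w^2 (the +6 tail is absorbed in the limit).
Result = w^2

w^2


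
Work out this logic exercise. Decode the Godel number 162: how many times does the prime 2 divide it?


Factorize 162 by dividing by 2 repeatedly.
Division steps: 2 divides 162 exactly 1 time(s).
Exponent of 2 = 1

1


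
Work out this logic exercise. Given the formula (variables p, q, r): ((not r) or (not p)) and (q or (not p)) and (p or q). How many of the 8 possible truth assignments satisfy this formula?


Evaluate all 8 assignments for p, q, r:
p=0, q=0, r=0: 0
p=0, q=0, r=1: 0
p=0, q=1, r=0: 1
p=0, q=1, r=1: 1
p=1, q=0, r=0: 0
p=1, q=0, r=1: 0
p=1, q=1, r=0: 1
p=1, q=1, r=1: 0
Satisfying count = 3

3


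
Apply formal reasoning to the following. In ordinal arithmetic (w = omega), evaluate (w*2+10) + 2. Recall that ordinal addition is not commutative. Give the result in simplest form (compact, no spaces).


Compute (w*2+10) + 2.
Ordinal + is associative but NOT commutative; for finite n>0, n + w = w but w + n stays w+n.
By associativity: (w*2+10) + 2 = w*2 + (10+2) = w*2+12.
Result = w*2+12

w*2+12


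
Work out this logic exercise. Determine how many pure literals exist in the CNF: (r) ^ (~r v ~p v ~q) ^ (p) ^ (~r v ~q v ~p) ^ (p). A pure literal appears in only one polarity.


Check each variable for pure literal status:
p: mixed (not pure)
q: pure negative
r: mixed (not pure)
Pure literal count = 1

1


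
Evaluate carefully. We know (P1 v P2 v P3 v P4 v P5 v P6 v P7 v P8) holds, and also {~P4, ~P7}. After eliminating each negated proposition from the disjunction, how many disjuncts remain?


Original disjuncts (8): P1, P2, P3, P4, P5, P6, P7, P8
Negated (eliminate): ~P4, ~P7
Remaining disjuncts: P1, P2, P3, P5, P6, P8
Count = 8 - 2 = 6

6


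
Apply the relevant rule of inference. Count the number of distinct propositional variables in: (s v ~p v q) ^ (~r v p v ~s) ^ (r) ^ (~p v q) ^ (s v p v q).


Identify each variable that appears in the formula.
Variables found: p, q, r, s
Count = 4

4


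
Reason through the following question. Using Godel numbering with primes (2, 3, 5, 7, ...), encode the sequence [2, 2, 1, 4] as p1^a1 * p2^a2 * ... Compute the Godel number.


Encode each element as an exponent of the corresponding prime:
  2^2 = 4
  3^2 = 9
  5^1 = 5
  7^4 = 2401
Product = 4 * 9 * 5 * 2401 = 432180

432180


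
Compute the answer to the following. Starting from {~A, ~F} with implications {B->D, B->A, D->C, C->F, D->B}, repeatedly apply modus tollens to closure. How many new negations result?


Initial negated facts: {~A, ~F}
Apply modus tollens to closure:
  ~A and B->A  =>  ~B
  ~F and C->F  =>  ~C
  ~B and D->B  =>  ~D
Final negated: {~A, ~B, ~C, ~D, ~F}
New negations: {~B, ~C, ~D}
Count = 3

3


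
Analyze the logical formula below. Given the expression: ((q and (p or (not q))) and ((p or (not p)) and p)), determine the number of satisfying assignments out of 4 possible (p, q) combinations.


Check all 4 assignments:
p=0, q=0: 0
p=0, q=1: 0
p=1, q=0: 0
p=1, q=1: 1
Count of True = 1

1


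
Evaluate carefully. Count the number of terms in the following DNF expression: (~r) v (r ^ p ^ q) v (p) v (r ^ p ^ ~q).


A DNF formula is a disjunction of terms (conjunctions).
Terms are separated by v.
Counting the disjuncts: 4 terms.

4


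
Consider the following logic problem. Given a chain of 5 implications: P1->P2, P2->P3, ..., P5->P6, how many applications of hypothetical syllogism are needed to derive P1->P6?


With 5 implications in a chain connecting 6 propositions:
P1->P2, P2->P3, ..., P5->P6
Steps needed = (number of implications) - 1 = 5 - 1 = 4

4


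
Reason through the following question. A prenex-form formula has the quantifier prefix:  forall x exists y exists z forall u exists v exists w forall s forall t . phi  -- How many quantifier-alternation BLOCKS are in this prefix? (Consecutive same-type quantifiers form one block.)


Quantifier-type sequence: A E E A E E A A  (A=forall, E=exists)
Group into maximal same-type runs:
  Ax1 | Ex2 | Ax1 | Ex2 | Ax2
Number of blocks = 5

5


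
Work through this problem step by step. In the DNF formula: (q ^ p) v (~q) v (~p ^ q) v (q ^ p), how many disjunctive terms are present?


A DNF formula is a disjunction of terms (conjunctions).
Terms are separated by v.
Counting the disjuncts: 4 terms.

4


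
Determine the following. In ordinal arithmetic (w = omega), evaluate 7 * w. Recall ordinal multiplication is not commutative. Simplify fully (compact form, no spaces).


Compute 7 * w.
Ordinal * is associative and left-distributive over +, but NOT commutative; for finite n>1, n*w = w but w*n stays w*n.
For finite n>0, n * w = sup{n*k : k<w} = w. So 7 * w = w.
Result = w

w


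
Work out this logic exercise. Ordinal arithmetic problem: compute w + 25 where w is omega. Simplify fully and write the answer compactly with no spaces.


Compute w + 25.
Ordinal + is associative but NOT commutative; for finite n>0, n + w = w but w + n stays w+n.
w + 25 is already in normal form (a successor ordinal beyond w).
Result = w+25

w+25


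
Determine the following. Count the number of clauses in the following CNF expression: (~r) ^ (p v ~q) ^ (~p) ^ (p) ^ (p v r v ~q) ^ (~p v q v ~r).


A CNF formula is a conjunction of clauses.
Clauses are separated by ^.
Counting the conjuncts: 6 clauses.

6


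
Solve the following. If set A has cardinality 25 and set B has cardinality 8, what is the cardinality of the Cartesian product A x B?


The Cartesian product A x B contains all ordered pairs (a, b).
|A x B| = |A| * |B| = 25 * 8 = 200

200


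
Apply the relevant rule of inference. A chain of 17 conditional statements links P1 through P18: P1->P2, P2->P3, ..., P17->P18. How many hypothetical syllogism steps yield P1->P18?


With 17 implications in a chain connecting 18 propositions:
P1->P2, P2->P3, ..., P17->P18
Steps needed = (number of implications) - 1 = 17 - 1 = 16

16


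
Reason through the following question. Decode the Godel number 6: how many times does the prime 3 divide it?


Factorize 6 by dividing by 3 repeatedly.
Division steps: 3 divides 6 exactly 1 time(s).
Exponent of 3 = 1

1


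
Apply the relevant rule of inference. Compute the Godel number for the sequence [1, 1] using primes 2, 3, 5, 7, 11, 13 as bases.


Encode each element as an exponent of the corresponding prime:
  2^1 = 2
  3^1 = 3
Product = 2 * 3 = 6

6


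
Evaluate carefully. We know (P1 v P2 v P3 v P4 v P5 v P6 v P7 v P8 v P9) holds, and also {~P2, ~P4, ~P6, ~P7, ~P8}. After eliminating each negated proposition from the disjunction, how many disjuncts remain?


Original disjuncts (9): P1, P2, P3, P4, P5, P6, P7, P8, P9
Negated (eliminate): ~P2, ~P4, ~P6, ~P7, ~P8
Remaining disjuncts: P1, P3, P5, P9
Count = 9 - 5 = 4

4


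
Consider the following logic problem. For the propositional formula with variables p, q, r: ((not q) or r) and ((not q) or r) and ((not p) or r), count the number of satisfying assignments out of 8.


Evaluate all 8 assignments for p, q, r:
p=0, q=0, r=0: 1
p=0, q=0, r=1: 1
p=0, q=1, r=0: 0
p=0, q=1, r=1: 1
p=1, q=0, r=0: 0
p=1, q=0, r=1: 1
p=1, q=1, r=0: 0
p=1, q=1, r=1: 1
Satisfying count = 5

5


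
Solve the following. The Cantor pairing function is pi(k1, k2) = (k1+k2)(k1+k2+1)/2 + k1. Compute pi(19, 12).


k1 + k2 = 31
(k1+k2)(k1+k2+1)/2 = 31 * 32 / 2 = 496
pi = 496 + 19 = 515

515


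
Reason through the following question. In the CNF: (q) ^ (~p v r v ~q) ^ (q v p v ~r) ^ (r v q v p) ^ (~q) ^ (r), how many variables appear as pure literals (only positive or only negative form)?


Check each variable for pure literal status:
p: mixed (not pure)
q: mixed (not pure)
r: mixed (not pure)
Pure literal count = 0

0


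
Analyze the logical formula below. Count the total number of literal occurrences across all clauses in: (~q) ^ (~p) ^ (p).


Counting literals in each clause:
Clause 1: 1 literal(s)
Clause 2: 1 literal(s)
Clause 3: 1 literal(s)
Total = 3

3


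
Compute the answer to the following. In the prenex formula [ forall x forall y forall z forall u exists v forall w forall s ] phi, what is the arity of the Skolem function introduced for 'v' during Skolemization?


Quantifier prefix: forall x forall y forall z forall u exists v forall w forall s
'v' is existentially quantified at position 5.
Universal variables preceding it: x, y, z, u
Skolem function arity = 4

4


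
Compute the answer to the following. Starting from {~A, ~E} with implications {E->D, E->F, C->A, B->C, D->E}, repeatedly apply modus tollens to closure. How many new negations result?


Initial negated facts: {~A, ~E}
Apply modus tollens to closure:
  ~A and C->A  =>  ~C
  ~C and B->C  =>  ~B
  ~E and D->E  =>  ~D
Final negated: {~A, ~B, ~C, ~D, ~E}
New negations: {~B, ~C, ~D}
Count = 3

3


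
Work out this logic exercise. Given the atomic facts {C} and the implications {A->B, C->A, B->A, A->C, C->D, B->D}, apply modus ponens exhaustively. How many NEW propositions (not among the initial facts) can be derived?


Initial facts: {C}
Apply modus ponens to closure:
  C and C->A  =>  A
  C and C->D  =>  D
  A and A->B  =>  B
Final known: {A, B, C, D}
New propositions: {A, B, D}
Count = 3

3


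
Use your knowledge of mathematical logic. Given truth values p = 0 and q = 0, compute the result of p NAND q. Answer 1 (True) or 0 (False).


p = 0, q = 0
Operation: p NAND q
Evaluate: 0 NAND 0 = 1

1


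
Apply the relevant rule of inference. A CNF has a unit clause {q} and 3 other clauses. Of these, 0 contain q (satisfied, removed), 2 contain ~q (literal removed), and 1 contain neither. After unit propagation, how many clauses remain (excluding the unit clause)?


Satisfied (removed): 0
Shortened (remain): 2
Unchanged (remain): 1
Remaining = 2 + 1 = 3

3


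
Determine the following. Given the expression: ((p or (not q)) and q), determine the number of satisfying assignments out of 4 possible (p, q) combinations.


Check all 4 assignments:
p=0, q=0: 0
p=0, q=1: 0
p=1, q=0: 0
p=1, q=1: 1
Count of True = 1

1


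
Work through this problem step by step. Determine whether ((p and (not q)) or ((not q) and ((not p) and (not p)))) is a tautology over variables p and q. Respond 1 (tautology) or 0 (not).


Check all 4 assignments:
p=0, q=0: 1
p=0, q=1: 0
p=1, q=0: 1
p=1, q=1: 0
Satisfying count = 2/4.
Tautology iff count = 4: no.

0


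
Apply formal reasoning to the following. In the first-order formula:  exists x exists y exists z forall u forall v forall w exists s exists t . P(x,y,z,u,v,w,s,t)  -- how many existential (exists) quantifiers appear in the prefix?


Quantifier prefix: exists x exists y exists z forall u forall v forall w exists s exists t
Mark each quantifier type:
  E E E U U U E E
Universal count = 3, Existential count = 5
Asked for existential (exists) quantifiers: 5

5


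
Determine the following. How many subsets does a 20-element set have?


The power set of a set with n elements has 2^n elements.
|P(S)| = 2^20 = 1048576

1048576


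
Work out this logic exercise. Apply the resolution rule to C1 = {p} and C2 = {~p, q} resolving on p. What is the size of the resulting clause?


Remove p from C1 and ~p from C2.
C1 remainder: {}
C2 remainder: {q}
Union (resolvent): {q}
Resolvent has 1 literal(s).

1


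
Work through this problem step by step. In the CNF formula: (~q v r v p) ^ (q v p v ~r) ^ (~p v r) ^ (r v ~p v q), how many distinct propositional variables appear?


Identify each variable that appears in the formula.
Variables found: p, q, r
Count = 3

3


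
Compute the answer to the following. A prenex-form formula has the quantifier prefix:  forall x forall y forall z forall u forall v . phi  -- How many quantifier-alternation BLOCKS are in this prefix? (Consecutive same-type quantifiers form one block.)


Quantifier-type sequence: A A A A A  (A=forall, E=exists)
Group into maximal same-type runs:
  Ax5
Number of blocks = 1

1


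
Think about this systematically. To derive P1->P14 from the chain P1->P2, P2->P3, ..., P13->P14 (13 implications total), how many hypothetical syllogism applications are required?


With 13 implications in a chain connecting 14 propositions:
P1->P2, P2->P3, ..., P13->P14
Steps needed = (number of implications) - 1 = 13 - 1 = 12

12


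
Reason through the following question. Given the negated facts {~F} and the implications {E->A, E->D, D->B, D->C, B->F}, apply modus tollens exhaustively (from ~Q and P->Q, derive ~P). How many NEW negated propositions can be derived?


Initial negated facts: {~F}
Apply modus tollens to closure:
  ~F and B->F  =>  ~B
  ~B and D->B  =>  ~D
  ~D and E->D  =>  ~E
Final negated: {~B, ~D, ~E, ~F}
New negations: {~B, ~D, ~E}
Count = 3

3


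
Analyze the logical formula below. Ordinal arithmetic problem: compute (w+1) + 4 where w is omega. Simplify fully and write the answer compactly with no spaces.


Compute (w+1) + 4.
Ordinal + is associative but NOT commutative; for finite n>0, n + w = w but w + n stays w+n.
By associativity: (w+1) + 4 = w + (1+4) = w+5.
Result = w+5

w+5


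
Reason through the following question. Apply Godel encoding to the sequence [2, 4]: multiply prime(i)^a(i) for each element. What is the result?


Encode each element as an exponent of the corresponding prime:
  2^2 = 4
  3^4 = 81
Product = 4 * 81 = 324

324


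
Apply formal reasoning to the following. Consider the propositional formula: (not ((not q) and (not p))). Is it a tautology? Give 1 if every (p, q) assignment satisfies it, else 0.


Check all 4 assignments:
p=0, q=0: 0
p=0, q=1: 1
p=1, q=0: 1
p=1, q=1: 1
Satisfying count = 3/4.
Tautology iff count = 4: no.

0


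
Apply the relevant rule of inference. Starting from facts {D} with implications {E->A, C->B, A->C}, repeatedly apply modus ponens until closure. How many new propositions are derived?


Initial facts: {D}
Apply modus ponens to closure:
  (no implication fires)
Final known: {D}
New propositions: {(none)}
Count = 0

0


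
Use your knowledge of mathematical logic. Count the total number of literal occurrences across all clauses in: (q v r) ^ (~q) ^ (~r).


Counting literals in each clause:
Clause 1: 2 literal(s)
Clause 2: 1 literal(s)
Clause 3: 1 literal(s)
Total = 4

4


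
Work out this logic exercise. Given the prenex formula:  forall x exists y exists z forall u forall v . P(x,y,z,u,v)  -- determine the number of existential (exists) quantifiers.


Quantifier prefix: forall x exists y exists z forall u forall v
Mark each quantifier type:
  U E E U U
Universal count = 3, Existential count = 2
Asked for existential (exists) quantifiers: 2

2


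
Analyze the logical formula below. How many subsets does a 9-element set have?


The power set of a set with n elements has 2^n elements.
|P(S)| = 2^9 = 512

512


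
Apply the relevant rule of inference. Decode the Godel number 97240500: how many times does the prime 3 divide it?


Factorize 97240500 by dividing by 3 repeatedly.
Division steps: 3 divides 97240500 exactly 4 time(s).
Exponent of 3 = 4

4


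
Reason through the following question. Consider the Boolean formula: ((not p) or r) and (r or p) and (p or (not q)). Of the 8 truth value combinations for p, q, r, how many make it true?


Evaluate all 8 assignments for p, q, r:
p=0, q=0, r=0: 0
p=0, q=0, r=1: 1
p=0, q=1, r=0: 0
p=0, q=1, r=1: 0
p=1, q=0, r=0: 0
p=1, q=0, r=1: 1
p=1, q=1, r=0: 0
p=1, q=1, r=1: 1
Satisfying count = 3

3


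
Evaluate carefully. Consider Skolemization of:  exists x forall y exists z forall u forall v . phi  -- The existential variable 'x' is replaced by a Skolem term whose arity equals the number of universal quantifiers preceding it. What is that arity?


Quantifier prefix: exists x forall y exists z forall u forall v
'x' is existentially quantified at position 1.
No universal quantifiers precede it.
Skolem function arity = 0 (a Skolem constant)

0


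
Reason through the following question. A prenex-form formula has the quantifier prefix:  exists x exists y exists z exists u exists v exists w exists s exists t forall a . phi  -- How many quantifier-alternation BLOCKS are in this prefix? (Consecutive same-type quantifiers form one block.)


Quantifier-type sequence: E E E E E E E E A  (A=forall, E=exists)
Group into maximal same-type runs:
  Ex8 | Ax1
Number of blocks = 2

2


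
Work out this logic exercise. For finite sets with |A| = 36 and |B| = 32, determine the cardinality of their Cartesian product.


The Cartesian product A x B contains all ordered pairs (a, b).
|A x B| = |A| * |B| = 36 * 32 = 1152

1152


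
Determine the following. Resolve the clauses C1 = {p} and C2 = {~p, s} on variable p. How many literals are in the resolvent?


Remove p from C1 and ~p from C2.
C1 remainder: {}
C2 remainder: {s}
Union (resolvent): {s}
Resolvent has 1 literal(s).

1


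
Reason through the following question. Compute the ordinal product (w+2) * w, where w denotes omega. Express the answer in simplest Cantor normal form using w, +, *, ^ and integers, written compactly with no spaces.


Compute (w+2) * w.
Ordinal * is associative and left-distributive over +, but NOT commutative; for finite n>1, n*w = w but w*n stays w*n.
(w+2) * w = sup{(w+2)*k : k<w} = sup{w*k+2} = w^2 (the +2 tail is absorbed in the limit).
Result = w^2

w^2


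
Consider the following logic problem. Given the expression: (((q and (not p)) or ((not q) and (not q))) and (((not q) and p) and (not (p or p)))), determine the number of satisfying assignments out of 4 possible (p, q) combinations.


Check all 4 assignments:
p=0, q=0: 0
p=0, q=1: 0
p=1, q=0: 0
p=1, q=1: 0
Count of True = 0

0


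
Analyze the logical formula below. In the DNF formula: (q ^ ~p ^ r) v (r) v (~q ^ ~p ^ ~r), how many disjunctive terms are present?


A DNF formula is a disjunction of terms (conjunctions).
Terms are separated by v.
Counting the disjuncts: 3 terms.

3


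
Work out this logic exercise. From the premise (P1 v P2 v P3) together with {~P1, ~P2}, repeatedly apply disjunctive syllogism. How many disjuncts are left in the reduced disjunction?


Original disjuncts (3): P1, P2, P3
Negated (eliminate): ~P1, ~P2
Remaining disjuncts: P3
Count = 3 - 2 = 1

1


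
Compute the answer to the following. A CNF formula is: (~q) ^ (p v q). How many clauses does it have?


A CNF formula is a conjunction of clauses.
Clauses are separated by ^.
Counting the conjuncts: 2 clauses.

2


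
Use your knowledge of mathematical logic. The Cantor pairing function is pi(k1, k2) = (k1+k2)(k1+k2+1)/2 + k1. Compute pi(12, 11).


k1 + k2 = 23
(k1+k2)(k1+k2+1)/2 = 23 * 24 / 2 = 276
pi = 276 + 12 = 288

288


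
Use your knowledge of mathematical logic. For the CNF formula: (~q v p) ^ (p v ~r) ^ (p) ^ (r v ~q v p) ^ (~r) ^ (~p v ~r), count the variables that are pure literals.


Check each variable for pure literal status:
p: mixed (not pure)
q: pure negative
r: mixed (not pure)
Pure literal count = 1

1


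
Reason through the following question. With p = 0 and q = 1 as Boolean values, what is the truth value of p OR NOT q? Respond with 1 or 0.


p = 0, q = 1
Operation: p OR NOT q
Evaluate: 0 OR NOT 1 = 0

0


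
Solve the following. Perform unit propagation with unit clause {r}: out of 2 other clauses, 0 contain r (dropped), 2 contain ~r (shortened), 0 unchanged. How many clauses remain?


Satisfied (removed): 0
Shortened (remain): 2
Unchanged (remain): 0
Remaining = 2 + 0 = 2

2


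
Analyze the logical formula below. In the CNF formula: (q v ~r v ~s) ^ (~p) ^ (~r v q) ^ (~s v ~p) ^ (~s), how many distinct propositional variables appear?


Identify each variable that appears in the formula.
Variables found: p, q, r, s
Count = 4

4


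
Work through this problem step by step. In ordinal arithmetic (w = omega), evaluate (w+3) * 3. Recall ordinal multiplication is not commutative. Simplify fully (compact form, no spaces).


Compute (w+3) * 3.
Ordinal * is associative and left-distributive over +, but NOT commutative; for finite n>1, n*w = w but w*n stays w*n.
(w+3) * 3 = (w+3) repeated 3 times. Each intermediate +3 is absorbed by the following w; only the last survives: w*3+3.
Result = w*3+3

w*3+3


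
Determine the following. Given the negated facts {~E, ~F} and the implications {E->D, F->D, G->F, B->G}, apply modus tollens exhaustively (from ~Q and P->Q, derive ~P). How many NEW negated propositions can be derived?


Initial negated facts: {~E, ~F}
Apply modus tollens to closure:
  ~F and G->F  =>  ~G
  ~G and B->G  =>  ~B
Final negated: {~B, ~E, ~F, ~G}
New negations: {~B, ~G}
Count = 2

2


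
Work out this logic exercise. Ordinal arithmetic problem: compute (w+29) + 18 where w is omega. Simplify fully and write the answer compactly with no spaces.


Compute (w+29) + 18.
Ordinal + is associative but NOT commutative; for finite n>0, n + w = w but w + n stays w+n.
By associativity: (w+29) + 18 = w + (29+18) = w+47.
Result = w+47

w+47


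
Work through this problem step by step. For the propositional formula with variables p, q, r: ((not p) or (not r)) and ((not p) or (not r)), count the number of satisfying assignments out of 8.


Evaluate all 8 assignments for p, q, r:
p=0, q=0, r=0: 1
p=0, q=0, r=1: 1
p=0, q=1, r=0: 1
p=0, q=1, r=1: 1
p=1, q=0, r=0: 1
p=1, q=0, r=1: 0
p=1, q=1, r=0: 1
p=1, q=1, r=1: 0
Satisfying count = 6

6


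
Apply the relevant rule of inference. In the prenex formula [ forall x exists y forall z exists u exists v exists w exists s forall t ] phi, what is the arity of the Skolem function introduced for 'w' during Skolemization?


Quantifier prefix: forall x exists y forall z exists u exists v exists w exists s forall t
'w' is existentially quantified at position 6.
Universal variables preceding it: x, z
Skolem function arity = 2

2
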